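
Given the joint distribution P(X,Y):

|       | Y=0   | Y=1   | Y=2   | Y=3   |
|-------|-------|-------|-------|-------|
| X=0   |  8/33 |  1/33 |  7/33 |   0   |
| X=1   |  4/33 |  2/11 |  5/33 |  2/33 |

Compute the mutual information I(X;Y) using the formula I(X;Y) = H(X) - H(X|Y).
0.1836 bits

I(X;Y) = H(X) - H(X|Y)

Marginal of X (row sums):
  P(X=0) = 8/33 + 1/33 + 7/33 + 0 = 16/33
  P(X=1) = 4/33 + 2/11 + 5/33 + 2/33 = 17/33
H(X) = -[(16/33)·log₂(16/33) + (17/33)·log₂(17/33)]
  = 0.506373 + 0.492965 = 0.99934 bits

Marginal of Y (column sums):
  P(Y=0) = 8/33 + 4/33 = 4/11
  P(Y=1) = 1/33 + 2/11 = 7/33
  P(Y=2) = 7/33 + 5/33 = 4/11
  P(Y=3) = 0 + 2/33 = 2/33
H(X|Y) = Σ_y P(y)·H(X|Y=y):
  Y=0: P(Y=0) = 4/11, P(X|Y=0) = (2/3, 1/3) → H(X|Y=0) = 0.918296
  Y=1: P(Y=1) = 7/33, P(X|Y=1) = (1/7, 6/7) → H(X|Y=1) = 0.591673
  Y=2: P(Y=2) = 4/11, P(X|Y=2) = (7/12, 5/12) → H(X|Y=2) = 0.979869
  Y=3: P(Y=3) = 2/33, P(X|Y=3) = (0, 1) → H(X|Y=3) = 0.000000
H(X|Y) = (4/11)·0.918296 + (7/33)·0.591673 + (4/11)·0.979869 + (2/33)·0.000000 = 0.81575 bits

I(X;Y) = H(X) - H(X|Y) = 0.99934 - 0.81575 = 0.1836 bits

Cross-check via I(X;Y) = H(X) + H(Y) - H(X,Y): computing H(Y) from the column sums and H(X,Y) from the 8 cells in the same way gives H(Y) = 1.78104 bits and H(X,Y) = 2.59679 bits, so
I(X;Y) = 0.99934 + 1.78104 - 2.59679 = 0.1836 bits ✓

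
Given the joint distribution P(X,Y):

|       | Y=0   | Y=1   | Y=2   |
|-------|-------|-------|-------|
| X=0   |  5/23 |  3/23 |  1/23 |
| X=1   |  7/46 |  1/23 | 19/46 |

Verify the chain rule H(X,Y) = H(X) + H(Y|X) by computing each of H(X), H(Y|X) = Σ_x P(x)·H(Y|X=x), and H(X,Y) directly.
H(X) = 0.9656 bits, H(Y|X) = 1.2299 bits, H(X,Y) = 2.1955 bits

Marginal of X (row sums):
  P(X=0) = 5/23 + 3/23 + 1/23 = 9/23
  P(X=1) = 7/46 + 1/23 + 19/46 = 14/23
H(X) = -[(9/23)·log₂(9/23) + (14/23)·log₂(14/23)]
  = 0.52968 + 0.43595 = 0.9656 bits

H(Y|X) = Σ_x P(x)·H(Y|X=x):
  X=0: P(X=0) = 9/23, P(Y|X=0) = (5/9, 1/3, 1/9) → H(Y|X=0) = 1.35164
  X=1: P(X=1) = 14/23, P(Y|X=1) = (1/4, 1/14, 19/28) → H(Y|X=1) = 1.15157
H(Y|X) = (9/23)·1.35164 + (14/23)·1.15157 = 1.2299 bits

H(X,Y) = -Σ_{x,y} P(x,y) log₂ P(x,y). Per-cell terms -P(x,y)·log₂P(x,y):
  X=0: 0.47862, 0.38330, 0.19668
  X=1: 0.41334, 0.19668, 0.52689
Sum of the 6 terms: H(X,Y) = 2.1955 bits

Chain rule check:
  H(X) + H(Y|X) = 0.9656 + 1.2299 = 2.1955 bits
  H(X,Y) = 2.1955 bits
✓ Chain rule verified.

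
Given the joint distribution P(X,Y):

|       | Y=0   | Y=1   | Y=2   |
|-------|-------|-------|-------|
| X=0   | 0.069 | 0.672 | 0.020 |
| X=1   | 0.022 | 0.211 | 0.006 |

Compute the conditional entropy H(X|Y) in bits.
0.7934 bits

H(X|Y) = H(X,Y) - H(Y)

H(X,Y) = -Σ_{x,y} P(x,y) log₂ P(x,y). Per-cell terms -P(x,y)·log₂P(x,y):
  X=0: 0.2662, 0.3854, 0.1129
  X=1: 0.1211, 0.4736, 0.0443
Sum of the 6 terms: H(X,Y) = 1.4035 bits

Marginal of Y (column sums):
  P(Y=0) = 0.069 + 0.022 = 0.091
  P(Y=1) = 0.672 + 0.211 = 0.883
  P(Y=2) = 0.020 + 0.006 = 0.026
H(Y) = -[0.091·log₂(0.091) + 0.883·log₂(0.883) + 0.026·log₂(0.026)]
  = 0.3147 + 0.1585 + 0.1369 = 0.6101 bits

H(X|Y) = H(X,Y) - H(Y) = 1.4035 - 0.6101 = 0.7934 bits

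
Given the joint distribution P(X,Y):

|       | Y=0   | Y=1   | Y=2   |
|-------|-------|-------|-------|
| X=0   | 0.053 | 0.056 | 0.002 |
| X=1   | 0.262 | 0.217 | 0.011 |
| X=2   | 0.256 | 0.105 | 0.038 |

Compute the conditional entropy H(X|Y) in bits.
1.3444 bits

H(X|Y) = H(X,Y) - H(Y)

H(X,Y) = -Σ_{x,y} P(x,y) log₂ P(x,y). Per-cell terms -P(x,y)·log₂P(x,y):
  X=0: 0.2246, 0.2329, 0.0179
  X=1: 0.5063, 0.4783, 0.0716
  X=2: 0.5032, 0.3414, 0.1793
Sum of the 9 terms: H(X,Y) = 2.5555 bits

Marginal of Y (column sums):
  P(Y=0) = 0.053 + 0.262 + 0.256 = 0.571
  P(Y=1) = 0.056 + 0.217 + 0.105 = 0.378
  P(Y=2) = 0.002 + 0.011 + 0.038 = 0.051
H(Y) = -[0.571·log₂(0.571) + 0.378·log₂(0.378) + 0.051·log₂(0.051)]
  = 0.4616 + 0.5305 + 0.2190 = 1.2111 bits

H(X|Y) = H(X,Y) - H(Y) = 2.5555 - 1.2111 = 1.3444 bits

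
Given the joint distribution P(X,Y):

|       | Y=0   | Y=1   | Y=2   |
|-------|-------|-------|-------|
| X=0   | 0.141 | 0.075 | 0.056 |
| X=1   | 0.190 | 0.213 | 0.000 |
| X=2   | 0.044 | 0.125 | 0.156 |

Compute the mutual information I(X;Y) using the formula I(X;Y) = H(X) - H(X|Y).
0.2647 bits

I(X;Y) = H(X) - H(X|Y)

Marginal of X (row sums):
  P(X=0) = 0.141 + 0.075 + 0.056 = 0.272
  P(X=1) = 0.190 + 0.213 + 0.000 = 0.403
  P(X=2) = 0.044 + 0.125 + 0.156 = 0.325
H(X) = -[0.272·log₂(0.272) + 0.403·log₂(0.403) + 0.325·log₂(0.325)]
  = 0.510903 + 0.528393 + 0.526984 = 1.56628 bits

Marginal of Y (column sums):
  P(Y=0) = 0.141 + 0.190 + 0.044 = 0.375
  P(Y=1) = 0.075 + 0.213 + 0.125 = 0.413
  P(Y=2) = 0.056 + 0.000 + 0.156 = 0.212
H(X|Y) = Σ_y P(y)·H(X|Y=y):
  Y=0: P(Y=0) = 0.375, P(X|Y=0) = (47/125, 38/75, 44/375) → H(X|Y=0) = 1.390309
  Y=1: P(Y=1) = 0.413, P(X|Y=1) = (75/413, 213/413, 125/413) → H(X|Y=1) = 1.461481
  Y=2: P(Y=2) = 0.212, P(X|Y=2) = (14/53, 0, 39/53) → H(X|Y=2) = 0.832946
H(X|Y) = 0.375·1.390309 + 0.413·1.461481 + 0.212·0.832946 = 1.30154 bits

I(X;Y) = H(X) - H(X|Y) = 1.56628 - 1.30154 = 0.2647 bits

Cross-check via I(X;Y) = H(X) + H(Y) - H(X,Y): computing H(Y) from the column sums and H(X,Y) from the 9 cells in the same way gives H(Y) = 1.53197 bits and H(X,Y) = 2.83351 bits, so
I(X;Y) = 1.56628 + 1.53197 - 2.83351 = 0.2647 bits ✓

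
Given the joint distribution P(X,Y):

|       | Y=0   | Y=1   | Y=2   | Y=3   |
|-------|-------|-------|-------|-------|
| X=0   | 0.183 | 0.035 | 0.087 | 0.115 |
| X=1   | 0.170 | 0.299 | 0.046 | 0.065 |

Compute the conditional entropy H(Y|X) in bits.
1.7176 bits

H(Y|X) = H(X,Y) - H(X)

H(X,Y) = -Σ_{x,y} P(x,y) log₂ P(x,y). Per-cell terms -P(x,y)·log₂P(x,y):
  X=0: 0.448365, 0.169278, 0.306487, 0.358834
  X=1: 0.434587, 0.520793, 0.204342, 0.256322
Sum of the 8 terms: H(X,Y) = 2.69901 bits

Marginal of X (row sums):
  P(X=0) = 0.183 + 0.035 + 0.087 + 0.115 = 0.420
  P(X=1) = 0.170 + 0.299 + 0.046 + 0.065 = 0.580
H(X) = -[0.420·log₂(0.420) + 0.580·log₂(0.580)]
  = 0.525646 + 0.455808 = 0.98145 bits

H(Y|X) = H(X,Y) - H(X) = 2.69901 - 0.98145 = 1.7176 bits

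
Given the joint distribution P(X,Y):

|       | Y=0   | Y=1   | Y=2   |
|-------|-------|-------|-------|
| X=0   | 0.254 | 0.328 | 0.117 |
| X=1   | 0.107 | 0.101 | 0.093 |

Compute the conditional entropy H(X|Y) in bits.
0.8623 bits

H(X|Y) = H(X,Y) - H(Y)

H(X,Y) = -Σ_{x,y} P(x,y) log₂ P(x,y). Per-cell terms -P(x,y)·log₂P(x,y):
  X=0: 0.5021833, 0.5275002, 0.3621641
  X=1: 0.3450020, 0.3340649, 0.3186762
Sum of the 6 terms: H(X,Y) = 2.389591 bits

Marginal of Y (column sums):
  P(Y=0) = 0.254 + 0.107 = 0.361
  P(Y=1) = 0.328 + 0.101 = 0.429
  P(Y=2) = 0.117 + 0.093 = 0.210
H(Y) = -[0.361·log₂(0.361) + 0.429·log₂(0.429) + 0.210·log₂(0.210)]
  = 0.5306445 + 0.5237877 + 0.4728231 = 1.527255 bits

H(X|Y) = H(X,Y) - H(Y) = 2.389591 - 1.527255 = 0.8623 bits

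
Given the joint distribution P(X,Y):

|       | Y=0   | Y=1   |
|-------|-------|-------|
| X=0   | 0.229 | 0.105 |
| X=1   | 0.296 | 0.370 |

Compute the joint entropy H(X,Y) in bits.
1.8790 bits

H(X,Y) = -Σ_{x,y} P(x,y) log₂ P(x,y). Per-cell terms -P(x,y)·log₂P(x,y):
  X=0: 0.4870, 0.3414
  X=1: 0.5199, 0.5307
Sum of the 4 terms: H(X,Y) = 1.8790 bits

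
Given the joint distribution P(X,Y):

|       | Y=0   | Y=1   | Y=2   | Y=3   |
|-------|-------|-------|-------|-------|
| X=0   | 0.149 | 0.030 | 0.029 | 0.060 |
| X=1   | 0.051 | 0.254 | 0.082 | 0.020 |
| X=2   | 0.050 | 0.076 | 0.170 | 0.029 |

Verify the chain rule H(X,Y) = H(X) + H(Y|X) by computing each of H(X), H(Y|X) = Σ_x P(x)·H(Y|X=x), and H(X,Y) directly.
H(X) = 1.5639 bits, H(Y|X) = 1.6000 bits, H(X,Y) = 3.1639 bits

Marginal of X (row sums):
  P(X=0) = 0.149 + 0.030 + 0.029 + 0.060 = 0.268
  P(X=1) = 0.051 + 0.254 + 0.082 + 0.020 = 0.407
  P(X=2) = 0.050 + 0.076 + 0.170 + 0.029 = 0.325
H(X) = -[0.268·log₂(0.268) + 0.407·log₂(0.407) + 0.325·log₂(0.325)]
  = 0.509118 + 0.527838 + 0.526984 = 1.5639 bits

H(Y|X) = Σ_x P(x)·H(Y|X=x):
  X=0: P(X=0) = 0.268, P(Y|X=0) = (149/268, 15/134, 29/268, 15/67) → H(Y|X=0) = 1.655053
  X=1: P(X=1) = 0.407, P(Y|X=1) = (51/407, 254/407, 82/407, 20/407) → H(Y|X=1) = 1.479260
  X=2: P(X=2) = 0.325, P(Y|X=2) = (2/13, 76/325, 34/65, 29/325) → H(Y|X=2) = 1.705794
H(Y|X) = 0.268·1.655053 + 0.407·1.479260 + 0.325·1.705794 = 1.6000 bits

H(X,Y) = -Σ_{x,y} P(x,y) log₂ P(x,y). Per-cell terms -P(x,y)·log₂P(x,y):
  X=0: 0.409246, 0.151767, 0.148126, 0.243534
  X=1: 0.218961, 0.502183, 0.295875, 0.112877
  X=2: 0.216096, 0.282557, 0.434587, 0.148126
Sum of the 12 terms: H(X,Y) = 3.1639 bits

Chain rule check:
  H(X) + H(Y|X) = 1.5639 + 1.6000 = 3.1639 bits
  H(X,Y) = 3.1639 bits
✓ Chain rule verified.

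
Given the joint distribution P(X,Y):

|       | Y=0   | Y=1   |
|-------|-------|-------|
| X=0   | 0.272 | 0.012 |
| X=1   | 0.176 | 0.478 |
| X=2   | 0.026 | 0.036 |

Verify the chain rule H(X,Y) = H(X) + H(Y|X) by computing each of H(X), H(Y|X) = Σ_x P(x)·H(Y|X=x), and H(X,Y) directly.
H(X) = 1.1651 bits, H(Y|X) = 0.6820 bits, H(X,Y) = 1.8472 bits

Marginal of X (row sums):
  P(X=0) = 0.272 + 0.012 = 0.284
  P(X=1) = 0.176 + 0.478 = 0.654
  P(X=2) = 0.026 + 0.036 = 0.062
H(X) = -[0.284·log₂(0.284) + 0.654·log₂(0.654) + 0.062·log₂(0.062)]
  = 0.51575 + 0.40066 + 0.24872 = 1.1651 bits

H(Y|X) = Σ_x P(x)·H(Y|X=x):
  X=0: P(X=0) = 0.284, P(Y|X=0) = (68/71, 3/71) → H(Y|X=0) = 0.25253
  X=1: P(X=1) = 0.654, P(Y|X=1) = (88/327, 239/327) → H(Y|X=1) = 0.84019
  X=2: P(X=2) = 0.062, P(Y|X=2) = (13/31, 18/31) → H(Y|X=2) = 0.98115
H(Y|X) = 0.284·0.25253 + 0.654·0.84019 + 0.062·0.98115 = 0.6820 bits

H(X,Y) = -Σ_{x,y} P(x,y) log₂ P(x,y). Per-cell terms -P(x,y)·log₂P(x,y):
  X=0: 0.51090, 0.07657
  X=1: 0.44112, 0.50903
  X=2: 0.13690, 0.17265
Sum of the 6 terms: H(X,Y) = 1.8472 bits

Chain rule check:
  H(X) + H(Y|X) = 1.1651 + 0.6820 = 1.8471 bits
  H(X,Y) = 1.8472 bits
✓ Chain rule verified (Δ = 0.0001 is 4-dp rounding noise: each of the three values was rounded independently).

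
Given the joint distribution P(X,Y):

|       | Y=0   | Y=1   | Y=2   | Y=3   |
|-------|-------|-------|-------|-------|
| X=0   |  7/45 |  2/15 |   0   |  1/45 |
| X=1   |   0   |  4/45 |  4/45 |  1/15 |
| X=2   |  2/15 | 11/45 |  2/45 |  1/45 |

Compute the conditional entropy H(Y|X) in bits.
1.4737 bits

H(Y|X) = H(X,Y) - H(X)

H(X,Y) = -Σ_{x,y} P(x,y) log₂ P(x,y). Per-cell terms -P(x,y)·log₂P(x,y):
  X=0: 0.417589, 0.387585, 0.000000, 0.122041
  X=1: 0.000000, 0.310387, 0.310387, 0.260459
  X=2: 0.387585, 0.496814, 0.199638, 0.122041
  (cells with P = 0 contribute 0)
Sum of the 12 terms: H(X,Y) = 3.01453 bits

Marginal of X (row sums):
  P(X=0) = 7/45 + 2/15 + 0 + 1/45 = 14/45
  P(X=1) = 0 + 4/45 + 4/45 + 1/15 = 11/45
  P(X=2) = 2/15 + 11/45 + 2/45 + 1/45 = 4/9
H(X) = -[(14/45)·log₂(14/45) + (11/45)·log₂(11/45) + (4/9)·log₂(4/9)]
  = 0.524066 + 0.496814 + 0.519967 = 1.54085 bits

H(Y|X) = H(X,Y) - H(X) = 3.01453 - 1.54085 = 1.4737 bits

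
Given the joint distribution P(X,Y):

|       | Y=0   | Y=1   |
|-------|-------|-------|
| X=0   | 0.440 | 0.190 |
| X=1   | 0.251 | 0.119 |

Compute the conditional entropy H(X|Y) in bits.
0.9504 bits

H(X|Y) = H(X,Y) - H(Y)

H(X,Y) = -Σ_{x,y} P(x,y) log₂ P(x,y). Per-cell terms -P(x,y)·log₂P(x,y):
  X=0: 0.52115, 0.45523
  X=1: 0.50055, 0.36545
Sum of the 4 terms: H(X,Y) = 1.8424 bits

Marginal of Y (column sums):
  P(Y=0) = 0.440 + 0.251 = 0.691
  P(Y=1) = 0.190 + 0.119 = 0.309
H(Y) = -[0.691·log₂(0.691) + 0.309·log₂(0.309)]
  = 0.36847 + 0.52355 = 0.8920 bits

H(X|Y) = H(X,Y) - H(Y) = 1.8424 - 0.8920 = 0.9504 bits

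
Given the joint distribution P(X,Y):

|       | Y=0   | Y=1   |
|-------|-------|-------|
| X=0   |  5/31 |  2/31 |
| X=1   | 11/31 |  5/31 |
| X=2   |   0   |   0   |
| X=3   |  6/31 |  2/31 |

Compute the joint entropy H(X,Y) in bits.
2.3483 bits

H(X,Y) = -Σ_{x,y} P(x,y) log₂ P(x,y). Per-cell terms -P(x,y)·log₂P(x,y):
  X=0: 0.42456, 0.25511
  X=1: 0.53040, 0.42456
  X=2: 0.00000, 0.00000
  X=3: 0.45856, 0.25511
  (cells with P = 0 contribute 0)
Sum of the 8 terms: H(X,Y) = 2.3483 bits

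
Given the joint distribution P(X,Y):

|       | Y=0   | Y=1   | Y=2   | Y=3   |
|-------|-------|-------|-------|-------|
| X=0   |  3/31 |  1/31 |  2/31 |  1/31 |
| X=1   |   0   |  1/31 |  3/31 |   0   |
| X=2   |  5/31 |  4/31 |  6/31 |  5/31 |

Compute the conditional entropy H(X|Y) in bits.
1.1237 bits

H(X|Y) = H(X,Y) - H(Y)

H(X,Y) = -Σ_{x,y} P(x,y) log₂ P(x,y). Per-cell terms -P(x,y)·log₂P(x,y):
  X=0: 0.32605, 0.15981, 0.25511, 0.15981
  X=1: 0.00000, 0.15981, 0.32605, 0.00000
  X=2: 0.42456, 0.38119, 0.45856, 0.42456
  (cells with P = 0 contribute 0)
Sum of the 12 terms: H(X,Y) = 3.0755 bits

Marginal of Y (column sums):
  P(Y=0) = 3/31 + 0 + 5/31 = 8/31
  P(Y=1) = 1/31 + 1/31 + 4/31 = 6/31
  P(Y=2) = 2/31 + 3/31 + 6/31 = 11/31
  P(Y=3) = 1/31 + 0 + 5/31 = 6/31
H(Y) = -[(8/31)·log₂(8/31) + (6/31)·log₂(6/31) + (11/31)·log₂(11/31) + (6/31)·log₂(6/31)]
  = 0.50431 + 0.45856 + 0.53040 + 0.45856 = 1.9518 bits

H(X|Y) = H(X,Y) - H(Y) = 3.0755 - 1.9518 = 1.1237 bits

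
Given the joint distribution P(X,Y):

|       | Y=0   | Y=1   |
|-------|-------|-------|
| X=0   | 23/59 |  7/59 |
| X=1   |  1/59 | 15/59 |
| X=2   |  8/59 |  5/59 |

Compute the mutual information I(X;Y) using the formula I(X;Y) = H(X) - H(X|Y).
0.2930 bits

I(X;Y) = H(X) - H(X|Y)

Marginal of X (row sums):
  P(X=0) = 23/59 + 7/59 = 30/59
  P(X=1) = 1/59 + 15/59 = 16/59
  P(X=2) = 8/59 + 5/59 = 13/59
H(X) = -[(30/59)·log₂(30/59) + (16/59)·log₂(16/59) + (13/59)·log₂(13/59)]
  = 0.49615 + 0.51055 + 0.48082 = 1.4875 bits

Marginal of Y (column sums):
  P(Y=0) = 23/59 + 1/59 + 8/59 = 32/59
  P(Y=1) = 7/59 + 15/59 + 5/59 = 27/59
H(X|Y) = Σ_y P(y)·H(X|Y=y):
  Y=0: P(Y=0) = 32/59, P(X|Y=0) = (23/32, 1/32, 1/4) → H(X|Y=0) = 0.99869
  Y=1: P(Y=1) = 27/59, P(X|Y=1) = (7/27, 5/9, 5/27) → H(X|Y=1) = 1.42657
H(X|Y) = (32/59)·0.99869 + (27/59)·1.42657 = 1.1945 bits

I(X;Y) = H(X) - H(X|Y) = 1.4875 - 1.1945 = 0.2930 bits

Cross-check via I(X;Y) = H(X) + H(Y) - H(X,Y): computing H(Y) from the column sums and H(X,Y) from the 6 cells in the same way gives H(Y) = 0.9948 bits and H(X,Y) = 2.1893 bits, so
I(X;Y) = 1.4875 + 0.9948 - 2.1893 = 0.2930 bits ✓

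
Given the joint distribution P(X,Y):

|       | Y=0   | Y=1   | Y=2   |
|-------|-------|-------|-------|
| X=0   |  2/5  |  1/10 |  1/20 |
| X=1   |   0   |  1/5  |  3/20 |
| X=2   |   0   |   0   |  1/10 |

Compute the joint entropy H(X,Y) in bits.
2.2842 bits

H(X,Y) = -Σ_{x,y} P(x,y) log₂ P(x,y). Per-cell terms -P(x,y)·log₂P(x,y):
  X=0: 0.5288, 0.3322, 0.2161
  X=1: 0.0000, 0.4644, 0.4105
  X=2: 0.0000, 0.0000, 0.3322
  (cells with P = 0 contribute 0)
Sum of the 9 terms: H(X,Y) = 2.2842 bits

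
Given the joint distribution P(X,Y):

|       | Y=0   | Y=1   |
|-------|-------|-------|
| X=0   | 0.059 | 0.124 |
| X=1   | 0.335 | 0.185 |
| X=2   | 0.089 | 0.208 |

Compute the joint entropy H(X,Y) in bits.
2.3751 bits

H(X,Y) = -Σ_{x,y} P(x,y) log₂ P(x,y). Per-cell terms -P(x,y)·log₂P(x,y):
  X=0: 0.2409, 0.3734
  X=1: 0.5286, 0.4504
  X=2: 0.3106, 0.4712
Sum of the 6 terms: H(X,Y) = 2.3751 bits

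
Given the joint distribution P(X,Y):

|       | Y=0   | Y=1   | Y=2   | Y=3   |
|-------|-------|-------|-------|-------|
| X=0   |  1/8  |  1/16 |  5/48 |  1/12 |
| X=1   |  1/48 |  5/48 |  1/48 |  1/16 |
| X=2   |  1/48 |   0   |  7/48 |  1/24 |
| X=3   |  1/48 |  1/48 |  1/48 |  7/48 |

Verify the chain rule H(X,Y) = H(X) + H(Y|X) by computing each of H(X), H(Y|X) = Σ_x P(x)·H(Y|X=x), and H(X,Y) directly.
H(X) = 1.9450 bits, H(Y|X) = 1.6078 bits, H(X,Y) = 3.5528 bits

Marginal of X (row sums):
  P(X=0) = 1/8 + 1/16 + 5/48 + 1/12 = 3/8
  P(X=1) = 1/48 + 5/48 + 1/48 + 1/16 = 5/24
  P(X=2) = 1/48 + 0 + 7/48 + 1/24 = 5/24
  P(X=3) = 1/48 + 1/48 + 1/48 + 7/48 = 5/24
H(X) = -[(3/8)·log₂(3/8) + (5/24)·log₂(5/24) + (5/24)·log₂(5/24) + (5/24)·log₂(5/24)]
  = 0.530639 + 0.471466 + 0.471466 + 0.471466 = 1.9450 bits

H(Y|X) = Σ_x P(x)·H(Y|X=x):
  X=0: P(X=0) = 3/8, P(Y|X=0) = (1/3, 1/6, 5/18, 2/9) → H(Y|X=0) = 1.954686
  X=1: P(X=1) = 5/24, P(Y|X=1) = (1/10, 1/2, 1/10, 3/10) → H(Y|X=1) = 1.685475
  X=2: P(X=2) = 5/24, P(Y|X=2) = (1/10, 0, 7/10, 1/5) → H(Y|X=2) = 1.156780
  X=3: P(X=3) = 5/24, P(Y|X=3) = (1/10, 1/10, 1/10, 7/10) → H(Y|X=3) = 1.356780
H(Y|X) = (3/8)·1.954686 + (5/24)·1.685475 + (5/24)·1.156780 + (5/24)·1.356780 = 1.6078 bits

H(X,Y) = -Σ_{x,y} P(x,y) log₂ P(x,y). Per-cell terms -P(x,y)·log₂P(x,y):
  X=0: 0.375000, 0.250000, 0.339899, 0.298747
  X=1: 0.116353, 0.339899, 0.116353, 0.250000
  X=2: 0.116353, 0.000000, 0.405068, 0.191040
  X=3: 0.116353, 0.116353, 0.116353, 0.405068
  (cells with P = 0 contribute 0)
Sum of the 16 terms: H(X,Y) = 3.5528 bits

Chain rule check:
  H(X) + H(Y|X) = 1.9450 + 1.6078 = 3.5528 bits
  H(X,Y) = 3.5528 bits
✓ Chain rule verified.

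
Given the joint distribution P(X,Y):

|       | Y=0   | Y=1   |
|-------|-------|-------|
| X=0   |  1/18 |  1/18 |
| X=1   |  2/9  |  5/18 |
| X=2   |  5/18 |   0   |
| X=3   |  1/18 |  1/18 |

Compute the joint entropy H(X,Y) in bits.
2.4355 bits

H(X,Y) = -Σ_{x,y} P(x,y) log₂ P(x,y). Per-cell terms -P(x,y)·log₂P(x,y):
  X=0: 0.23166, 0.23166
  X=1: 0.48221, 0.51333
  X=2: 0.51333, 0.00000
  X=3: 0.23166, 0.23166
  (cells with P = 0 contribute 0)
Sum of the 8 terms: H(X,Y) = 2.4355 bits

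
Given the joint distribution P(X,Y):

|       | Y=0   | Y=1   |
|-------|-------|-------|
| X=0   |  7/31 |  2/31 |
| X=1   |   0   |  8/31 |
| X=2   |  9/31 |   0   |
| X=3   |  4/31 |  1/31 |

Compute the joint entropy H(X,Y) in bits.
2.3032 bits

H(X,Y) = -Σ_{x,y} P(x,y) log₂ P(x,y). Per-cell terms -P(x,y)·log₂P(x,y):
  X=0: 0.4848, 0.2551
  X=1: 0.0000, 0.5043
  X=2: 0.5180, 0.0000
  X=3: 0.3812, 0.1598
  (cells with P = 0 contribute 0)
Sum of the 8 terms: H(X,Y) = 2.3032 bits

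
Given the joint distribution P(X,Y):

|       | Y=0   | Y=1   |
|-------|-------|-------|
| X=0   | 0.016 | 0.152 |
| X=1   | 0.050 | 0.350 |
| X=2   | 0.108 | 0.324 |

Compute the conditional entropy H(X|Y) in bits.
1.4616 bits

H(X|Y) = H(X,Y) - H(Y)

H(X,Y) = -Σ_{x,y} P(x,y) log₂ P(x,y). Per-cell terms -P(x,y)·log₂P(x,y):
  X=0: 0.09545, 0.41311
  X=1: 0.21610, 0.53010
  X=2: 0.34678, 0.52680
Sum of the 6 terms: H(X,Y) = 2.12834 bits

Marginal of Y (column sums):
  P(Y=0) = 0.016 + 0.050 + 0.108 = 0.174
  P(Y=1) = 0.152 + 0.350 + 0.324 = 0.826
H(Y) = -[0.174·log₂(0.174) + 0.826·log₂(0.826)]
  = 0.43897 + 0.22780 = 0.66677 bits

H(X|Y) = H(X,Y) - H(Y) = 2.12834 - 0.66677 = 1.4616 bits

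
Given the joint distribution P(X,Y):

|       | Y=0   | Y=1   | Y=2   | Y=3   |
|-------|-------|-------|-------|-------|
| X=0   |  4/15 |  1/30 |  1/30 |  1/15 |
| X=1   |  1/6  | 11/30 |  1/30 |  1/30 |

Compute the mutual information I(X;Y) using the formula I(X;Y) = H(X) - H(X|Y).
0.2304 bits

I(X;Y) = H(X) - H(X|Y)

Marginal of X (row sums):
  P(X=0) = 4/15 + 1/30 + 1/30 + 1/15 = 2/5
  P(X=1) = 1/6 + 11/30 + 1/30 + 1/30 = 3/5
H(X) = -[(2/5)·log₂(2/5) + (3/5)·log₂(3/5)]
  = 0.52877 + 0.44218 = 0.97095 bits

Marginal of Y (column sums):
  P(Y=0) = 4/15 + 1/6 = 13/30
  P(Y=1) = 1/30 + 11/30 = 2/5
  P(Y=2) = 1/30 + 1/30 = 1/15
  P(Y=3) = 1/15 + 1/30 = 1/10
H(X|Y) = Σ_y P(y)·H(X|Y=y):
  Y=0: P(Y=0) = 13/30, P(X|Y=0) = (8/13, 5/13) → H(X|Y=0) = 0.96124
  Y=1: P(Y=1) = 2/5, P(X|Y=1) = (1/12, 11/12) → H(X|Y=1) = 0.41382
  Y=2: P(Y=2) = 1/15, P(X|Y=2) = (1/2, 1/2) → H(X|Y=2) = 1.00000
  Y=3: P(Y=3) = 1/10, P(X|Y=3) = (2/3, 1/3) → H(X|Y=3) = 0.91830
H(X|Y) = (13/30)·0.96124 + (2/5)·0.41382 + (1/15)·1.00000 + (1/10)·0.91830 = 0.74056 bits

I(X;Y) = H(X) - H(X|Y) = 0.97095 - 0.74056 = 0.2304 bits

Cross-check via I(X;Y) = H(X) + H(Y) - H(X,Y): computing H(Y) from the column sums and H(X,Y) from the 8 cells in the same way gives H(Y) = 1.64422 bits and H(X,Y) = 2.38478 bits, so
I(X;Y) = 0.97095 + 1.64422 - 2.38478 = 0.2304 bits ✓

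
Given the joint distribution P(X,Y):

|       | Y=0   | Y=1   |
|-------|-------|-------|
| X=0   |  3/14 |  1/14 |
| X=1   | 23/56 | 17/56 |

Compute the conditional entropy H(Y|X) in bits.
0.9344 bits

H(Y|X) = H(X,Y) - H(X)

H(X,Y) = -Σ_{x,y} P(x,y) log₂ P(x,y). Per-cell terms -P(x,y)·log₂P(x,y):
  X=0: 0.47623, 0.27195
  X=1: 0.52727, 0.52211
Sum of the 4 terms: H(X,Y) = 1.79756 bits

Marginal of X (row sums):
  P(X=0) = 3/14 + 1/14 = 2/7
  P(X=1) = 23/56 + 17/56 = 5/7
H(X) = -[(2/7)·log₂(2/7) + (5/7)·log₂(5/7)]
  = 0.51639 + 0.34673 = 0.86312 bits

H(Y|X) = H(X,Y) - H(X) = 1.79756 - 0.86312 = 0.9344 bits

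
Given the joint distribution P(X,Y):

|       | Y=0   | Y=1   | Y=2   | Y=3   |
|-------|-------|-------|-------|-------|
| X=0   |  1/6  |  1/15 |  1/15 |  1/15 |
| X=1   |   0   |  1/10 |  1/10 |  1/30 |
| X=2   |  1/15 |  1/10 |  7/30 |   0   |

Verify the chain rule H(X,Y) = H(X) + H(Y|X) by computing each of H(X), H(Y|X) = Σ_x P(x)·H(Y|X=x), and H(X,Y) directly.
H(X) = 1.5494 bits, H(Y|X) = 1.5733 bits, H(X,Y) = 3.1227 bits

Marginal of X (row sums):
  P(X=0) = 1/6 + 1/15 + 1/15 + 1/15 = 11/30
  P(X=1) = 0 + 1/10 + 1/10 + 1/30 = 7/30
  P(X=2) = 1/15 + 1/10 + 7/30 + 0 = 2/5
H(X) = -[(11/30)·log₂(11/30) + (7/30)·log₂(7/30) + (2/5)·log₂(2/5)]
  = 0.53073 + 0.48989 + 0.52877 = 1.5494 bits

H(Y|X) = Σ_x P(x)·H(Y|X=x):
  X=0: P(X=0) = 11/30, P(Y|X=0) = (5/11, 2/11, 2/11, 2/11) → H(Y|X=0) = 1.85856
  X=1: P(X=1) = 7/30, P(Y|X=1) = (0, 3/7, 3/7, 1/7) → H(Y|X=1) = 1.44882
  X=2: P(X=2) = 2/5, P(Y|X=2) = (1/6, 1/4, 7/12, 0) → H(Y|X=2) = 1.38443
H(Y|X) = (11/30)·1.85856 + (7/30)·1.44882 + (2/5)·1.38443 = 1.5733 bits

H(X,Y) = -Σ_{x,y} P(x,y) log₂ P(x,y). Per-cell terms -P(x,y)·log₂P(x,y):
  X=0: 0.43083, 0.26046, 0.26046, 0.26046
  X=1: 0.00000, 0.33219, 0.33219, 0.16356
  X=2: 0.26046, 0.33219, 0.48989, 0.00000
  (cells with P = 0 contribute 0)
Sum of the 12 terms: H(X,Y) = 3.1227 bits

Chain rule check:
  H(X) + H(Y|X) = 1.5494 + 1.5733 = 3.1227 bits
  H(X,Y) = 3.1227 bits
✓ Chain rule verified.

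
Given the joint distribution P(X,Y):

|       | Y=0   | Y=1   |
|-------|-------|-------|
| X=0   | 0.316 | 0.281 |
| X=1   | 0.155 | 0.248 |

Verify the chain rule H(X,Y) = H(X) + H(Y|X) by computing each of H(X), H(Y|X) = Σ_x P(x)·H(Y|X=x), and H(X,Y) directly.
H(X) = 0.9727 bits, H(Y|X) = 0.9829 bits, H(X,Y) = 1.9556 bits

Marginal of X (row sums):
  P(X=0) = 0.316 + 0.281 = 0.597
  P(X=1) = 0.155 + 0.248 = 0.403
H(X) = -[0.597·log₂(0.597) + 0.403·log₂(0.403)]
  = 0.4443 + 0.5284 = 0.9727 bits

H(Y|X) = Σ_x P(x)·H(Y|X=x):
  X=0: P(X=0) = 0.597, P(Y|X=0) = (316/597, 281/597) → H(Y|X=0) = 0.9975
  X=1: P(X=1) = 0.403, P(Y|X=1) = (5/13, 8/13) → H(Y|X=1) = 0.9612
H(Y|X) = 0.597·0.9975 + 0.403·0.9612 = 0.9829 bits

H(X,Y) = -Σ_{x,y} P(x,y) log₂ P(x,y). Per-cell terms -P(x,y)·log₂P(x,y):
  X=0: 0.5252, 0.5146
  X=1: 0.4169, 0.4989
Sum of the 4 terms: H(X,Y) = 1.9556 bits

Chain rule check:
  H(X) + H(Y|X) = 0.9727 + 0.9829 = 1.9556 bits
  H(X,Y) = 1.9556 bits
✓ Chain rule verified.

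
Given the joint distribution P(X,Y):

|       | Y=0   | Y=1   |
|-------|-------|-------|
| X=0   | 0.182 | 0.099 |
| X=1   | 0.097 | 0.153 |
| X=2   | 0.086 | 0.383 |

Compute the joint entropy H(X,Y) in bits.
2.3532 bits

H(X,Y) = -Σ_{x,y} P(x,y) log₂ P(x,y). Per-cell terms -P(x,y)·log₂P(x,y):
  X=0: 0.44735, 0.33031
  X=1: 0.32649, 0.41438
  X=2: 0.30440, 0.53030
Sum of the 6 terms: H(X,Y) = 2.3532 bits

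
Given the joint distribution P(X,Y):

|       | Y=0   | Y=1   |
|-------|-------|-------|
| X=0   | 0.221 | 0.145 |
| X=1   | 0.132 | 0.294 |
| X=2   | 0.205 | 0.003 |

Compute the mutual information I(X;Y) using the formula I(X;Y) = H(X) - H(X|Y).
0.2327 bits

I(X;Y) = H(X) - H(X|Y)

Marginal of X (row sums):
  P(X=0) = 0.221 + 0.145 = 0.366
  P(X=1) = 0.132 + 0.294 = 0.426
  P(X=2) = 0.205 + 0.003 = 0.208
H(X) = -[0.366·log₂(0.366) + 0.426·log₂(0.426) + 0.208·log₂(0.208)]
  = 0.53073 + 0.52444 + 0.47119 = 1.5264 bits

Marginal of Y (column sums):
  P(Y=0) = 0.221 + 0.132 + 0.205 = 0.558
  P(Y=1) = 0.145 + 0.294 + 0.003 = 0.442
H(X|Y) = Σ_y P(y)·H(X|Y=y):
  Y=0: P(Y=0) = 0.558, P(X|Y=0) = (221/558, 22/93, 205/558) → H(X|Y=0) = 1.55194
  Y=1: P(Y=1) = 0.442, P(X|Y=1) = (145/442, 147/221, 3/442) → H(X|Y=1) = 0.96766
H(X|Y) = 0.558·1.55194 + 0.442·0.96766 = 1.2937 bits

I(X;Y) = H(X) - H(X|Y) = 1.5264 - 1.2937 = 0.2327 bits

Cross-check via I(X;Y) = H(X) + H(Y) - H(X,Y): computing H(Y) from the column sums and H(X,Y) from the 6 cells in the same way gives H(Y) = 0.9903 bits and H(X,Y) = 2.2840 bits, so
I(X;Y) = 1.5264 + 0.9903 - 2.2840 = 0.2327 bits ✓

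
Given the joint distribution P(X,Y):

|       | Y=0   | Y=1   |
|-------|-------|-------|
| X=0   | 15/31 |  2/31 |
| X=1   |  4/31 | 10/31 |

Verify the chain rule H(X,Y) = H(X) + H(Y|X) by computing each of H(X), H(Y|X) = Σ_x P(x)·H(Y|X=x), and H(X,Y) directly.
H(X) = 0.9932 bits, H(Y|X) = 0.6764 bits, H(X,Y) = 1.6696 bits

Marginal of X (row sums):
  P(X=0) = 15/31 + 2/31 = 17/31
  P(X=1) = 4/31 + 10/31 = 14/31
H(X) = -[(17/31)·log₂(17/31) + (14/31)·log₂(14/31)]
  = 0.4753 + 0.5179 = 0.9932 bits

H(Y|X) = Σ_x P(x)·H(Y|X=x):
  X=0: P(X=0) = 17/31, P(Y|X=0) = (15/17, 2/17) → H(Y|X=0) = 0.5226
  X=1: P(X=1) = 14/31, P(Y|X=1) = (2/7, 5/7) → H(Y|X=1) = 0.8631
H(Y|X) = (17/31)·0.5226 + (14/31)·0.8631 = 0.6764 bits

H(X,Y) = -Σ_{x,y} P(x,y) log₂ P(x,y). Per-cell terms -P(x,y)·log₂P(x,y):
  X=0: 0.5068, 0.2551
  X=1: 0.3812, 0.5265
Sum of the 4 terms: H(X,Y) = 1.6696 bits

Chain rule check:
  H(X) + H(Y|X) = 0.9932 + 0.6764 = 1.6696 bits
  H(X,Y) = 1.6696 bits
✓ Chain rule verified.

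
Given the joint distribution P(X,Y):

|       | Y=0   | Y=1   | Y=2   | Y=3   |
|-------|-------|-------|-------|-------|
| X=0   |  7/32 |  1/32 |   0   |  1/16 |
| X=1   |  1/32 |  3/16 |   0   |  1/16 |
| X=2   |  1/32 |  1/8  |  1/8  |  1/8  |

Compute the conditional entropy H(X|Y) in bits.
1.1069 bits

H(X|Y) = H(X,Y) - H(Y)

H(X,Y) = -Σ_{x,y} P(x,y) log₂ P(x,y). Per-cell terms -P(x,y)·log₂P(x,y):
  X=0: 0.47964, 0.15625, 0.00000, 0.25000
  X=1: 0.15625, 0.45282, 0.00000, 0.25000
  X=2: 0.15625, 0.37500, 0.37500, 0.37500
  (cells with P = 0 contribute 0)
Sum of the 12 terms: H(X,Y) = 3.0262 bits

Marginal of Y (column sums):
  P(Y=0) = 7/32 + 1/32 + 1/32 = 9/32
  P(Y=1) = 1/32 + 3/16 + 1/8 = 11/32
  P(Y=2) = 0 + 0 + 1/8 = 1/8
  P(Y=3) = 1/16 + 1/16 + 1/8 = 1/4
H(Y) = -[(9/32)·log₂(9/32) + (11/32)·log₂(11/32) + (1/8)·log₂(1/8) + (1/4)·log₂(1/4)]
  = 0.51471 + 0.52957 + 0.37500 + 0.50000 = 1.9193 bits

H(X|Y) = H(X,Y) - H(Y) = 3.0262 - 1.9193 = 1.1069 bits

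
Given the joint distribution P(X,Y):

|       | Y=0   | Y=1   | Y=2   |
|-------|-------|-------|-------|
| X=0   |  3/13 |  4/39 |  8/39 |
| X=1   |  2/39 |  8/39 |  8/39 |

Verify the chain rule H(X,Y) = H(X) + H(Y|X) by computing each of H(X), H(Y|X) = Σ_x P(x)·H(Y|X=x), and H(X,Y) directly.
H(X) = 0.9957 bits, H(Y|X) = 1.4556 bits, H(X,Y) = 2.4513 bits

Marginal of X (row sums):
  P(X=0) = 3/13 + 4/39 + 8/39 = 7/13
  P(X=1) = 2/39 + 8/39 + 8/39 = 6/13
H(X) = -[(7/13)·log₂(7/13) + (6/13)·log₂(6/13)]
  = 0.48089 + 0.51484 = 0.9957 bits

H(Y|X) = Σ_x P(x)·H(Y|X=x):
  X=0: P(X=0) = 7/13, P(Y|X=0) = (3/7, 4/21, 8/21) → H(Y|X=0) = 1.50997
  X=1: P(X=1) = 6/13, P(Y|X=1) = (1/9, 4/9, 4/9) → H(Y|X=1) = 1.39215
H(Y|X) = (7/13)·1.50997 + (6/13)·1.39215 = 1.4556 bits

H(X,Y) = -Σ_{x,y} P(x,y) log₂ P(x,y). Per-cell terms -P(x,y)·log₂P(x,y):
  X=0: 0.48819, 0.33696, 0.46880
  X=1: 0.21976, 0.46880, 0.46880
Sum of the 6 terms: H(X,Y) = 2.4513 bits

Chain rule check:
  H(X) + H(Y|X) = 0.9957 + 1.4556 = 2.4513 bits
  H(X,Y) = 2.4513 bits
✓ Chain rule verified.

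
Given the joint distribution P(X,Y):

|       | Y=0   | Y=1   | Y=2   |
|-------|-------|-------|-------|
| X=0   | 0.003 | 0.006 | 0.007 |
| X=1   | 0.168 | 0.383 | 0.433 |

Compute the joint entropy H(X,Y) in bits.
1.6050 bits

H(X,Y) = -Σ_{x,y} P(x,y) log₂ P(x,y). Per-cell terms -P(x,y)·log₂P(x,y):
  X=0: 0.0251, 0.0443, 0.0501
  X=1: 0.4323, 0.5303, 0.5229
Sum of the 6 terms: H(X,Y) = 1.6050 bits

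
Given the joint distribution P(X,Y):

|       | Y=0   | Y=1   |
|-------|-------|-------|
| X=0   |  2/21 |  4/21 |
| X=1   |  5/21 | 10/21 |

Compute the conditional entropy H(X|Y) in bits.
0.8631 bits

H(X|Y) = H(X,Y) - H(Y)

H(X,Y) = -Σ_{x,y} P(x,y) log₂ P(x,y). Per-cell terms -P(x,y)·log₂P(x,y):
  X=0: 0.3231, 0.4557
  X=1: 0.4929, 0.5097
Sum of the 4 terms: H(X,Y) = 1.7814 bits

Marginal of Y (column sums):
  P(Y=0) = 2/21 + 5/21 = 1/3
  P(Y=1) = 4/21 + 10/21 = 2/3
H(Y) = -[(1/3)·log₂(1/3) + (2/3)·log₂(2/3)]
  = 0.5283 + 0.3900 = 0.9183 bits

H(X|Y) = H(X,Y) - H(Y) = 1.7814 - 0.9183 = 0.8631 bits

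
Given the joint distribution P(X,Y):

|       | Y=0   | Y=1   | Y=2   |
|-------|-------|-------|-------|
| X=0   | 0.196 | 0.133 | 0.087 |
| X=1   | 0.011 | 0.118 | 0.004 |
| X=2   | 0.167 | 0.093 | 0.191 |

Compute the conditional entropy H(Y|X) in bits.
1.3961 bits

H(Y|X) = H(X,Y) - H(X)

H(X,Y) = -Σ_{x,y} P(x,y) log₂ P(x,y). Per-cell terms -P(x,y)·log₂P(x,y):
  X=0: 0.46081, 0.38710, 0.30649
  X=1: 0.07157, 0.36381, 0.03186
  X=2: 0.43121, 0.31868, 0.45618
Sum of the 9 terms: H(X,Y) = 2.8277 bits

Marginal of X (row sums):
  P(X=0) = 0.196 + 0.133 + 0.087 = 0.416
  P(X=1) = 0.011 + 0.118 + 0.004 = 0.133
  P(X=2) = 0.167 + 0.093 + 0.191 = 0.451
H(X) = -[0.416·log₂(0.416) + 0.133·log₂(0.133) + 0.451·log₂(0.451)]
  = 0.52638 + 0.38710 + 0.51811 = 1.4316 bits

H(Y|X) = H(X,Y) - H(X) = 2.8277 - 1.4316 = 1.3961 bits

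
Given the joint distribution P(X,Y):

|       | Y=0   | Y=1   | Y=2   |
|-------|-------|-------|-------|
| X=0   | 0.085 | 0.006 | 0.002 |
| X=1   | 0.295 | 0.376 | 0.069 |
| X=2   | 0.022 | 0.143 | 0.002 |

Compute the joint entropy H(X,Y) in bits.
2.2211 bits

H(X,Y) = -Σ_{x,y} P(x,y) log₂ P(x,y). Per-cell terms -P(x,y)·log₂P(x,y):
  X=0: 0.3023, 0.0443, 0.0179
  X=1: 0.5196, 0.5306, 0.2662
  X=2: 0.1211, 0.4012, 0.0179
Sum of the 9 terms: H(X,Y) = 2.2211 bits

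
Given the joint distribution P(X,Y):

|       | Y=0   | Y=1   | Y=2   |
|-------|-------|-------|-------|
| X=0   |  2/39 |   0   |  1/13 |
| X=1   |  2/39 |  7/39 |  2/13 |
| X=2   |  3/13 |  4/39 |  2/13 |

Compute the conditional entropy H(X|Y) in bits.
1.2515 bits

H(X|Y) = H(X,Y) - H(Y)

H(X,Y) = -Σ_{x,y} P(x,y) log₂ P(x,y). Per-cell terms -P(x,y)·log₂P(x,y):
  X=0: 0.21976, 0.00000, 0.28465
  X=1: 0.21976, 0.44478, 0.41545
  X=2: 0.48819, 0.33696, 0.41545
  (cells with P = 0 contribute 0)
Sum of the 9 terms: H(X,Y) = 2.8250 bits

Marginal of Y (column sums):
  P(Y=0) = 2/39 + 2/39 + 3/13 = 1/3
  P(Y=1) = 0 + 7/39 + 4/39 = 11/39
  P(Y=2) = 1/13 + 2/13 + 2/13 = 5/13
H(Y) = -[(1/3)·log₂(1/3) + (11/39)·log₂(11/39) + (5/13)·log₂(5/13)]
  = 0.52832 + 0.51502 + 0.53020 = 1.5735 bits

H(X|Y) = H(X,Y) - H(Y) = 2.8250 - 1.5735 = 1.2515 bits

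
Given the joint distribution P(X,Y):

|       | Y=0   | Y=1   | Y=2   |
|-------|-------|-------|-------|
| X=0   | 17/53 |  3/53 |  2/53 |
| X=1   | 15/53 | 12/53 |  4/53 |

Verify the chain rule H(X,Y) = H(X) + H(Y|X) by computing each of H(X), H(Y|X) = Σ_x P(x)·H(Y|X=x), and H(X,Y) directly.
H(X) = 0.9791 bits, H(Y|X) = 1.2419 bits, H(X,Y) = 2.2210 bits

Marginal of X (row sums):
  P(X=0) = 17/53 + 3/53 + 2/53 = 22/53
  P(X=1) = 15/53 + 12/53 + 4/53 = 31/53
H(X) = -[(22/53)·log₂(22/53) + (31/53)·log₂(31/53)]
  = 0.52654 + 0.45256 = 0.9791 bits

H(Y|X) = Σ_x P(x)·H(Y|X=x):
  X=0: P(X=0) = 22/53, P(Y|X=0) = (17/22, 3/22, 1/11) → H(Y|X=0) = 0.99390
  X=1: P(X=1) = 31/53, P(Y|X=1) = (15/31, 12/31, 4/31) → H(Y|X=1) = 1.41797
H(Y|X) = (22/53)·0.99390 + (31/53)·1.41797 = 1.2419 bits

H(X,Y) = -Σ_{x,y} P(x,y) log₂ P(x,y). Per-cell terms -P(x,y)·log₂P(x,y):
  X=0: 0.52618, 0.23451, 0.17841
  X=1: 0.51539, 0.48520, 0.28135
Sum of the 6 terms: H(X,Y) = 2.2210 bits

Chain rule check:
  H(X) + H(Y|X) = 0.9791 + 1.2419 = 2.2210 bits
  H(X,Y) = 2.2210 bits
✓ Chain rule verified.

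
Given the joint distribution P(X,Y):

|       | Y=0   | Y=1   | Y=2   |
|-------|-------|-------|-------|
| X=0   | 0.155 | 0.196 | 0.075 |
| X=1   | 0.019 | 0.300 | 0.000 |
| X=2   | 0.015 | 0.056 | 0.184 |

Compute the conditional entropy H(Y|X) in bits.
1.0079 bits

H(Y|X) = H(X,Y) - H(X)

H(X,Y) = -Σ_{x,y} P(x,y) log₂ P(x,y). Per-cell terms -P(x,y)·log₂P(x,y):
  X=0: 0.4168973, 0.4608106, 0.2802724
  X=1: 0.1086393, 0.5210897, 0.0000000
  X=2: 0.0908834, 0.2328720, 0.4493689
  (cells with P = 0 contribute 0)
Sum of the 9 terms: H(X,Y) = 2.560834 bits

Marginal of X (row sums):
  P(X=0) = 0.155 + 0.196 + 0.075 = 0.426
  P(X=1) = 0.019 + 0.300 + 0.000 = 0.319
  P(X=2) = 0.015 + 0.056 + 0.184 = 0.255
H(X) = -[0.426·log₂(0.426) + 0.319·log₂(0.319) + 0.255·log₂(0.255)]
  = 0.5244378 + 0.5258306 + 0.5027149 = 1.552983 bits

H(Y|X) = H(X,Y) - H(X) = 2.560834 - 1.552983 = 1.0079 bits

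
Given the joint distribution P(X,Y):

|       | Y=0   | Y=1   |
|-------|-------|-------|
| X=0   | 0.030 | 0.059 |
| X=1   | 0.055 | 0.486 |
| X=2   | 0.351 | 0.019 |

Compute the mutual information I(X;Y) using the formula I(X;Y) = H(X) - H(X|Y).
0.5414 bits

I(X;Y) = H(X) - H(X|Y)

Marginal of X (row sums):
  P(X=0) = 0.030 + 0.059 = 0.089
  P(X=1) = 0.055 + 0.486 = 0.541
  P(X=2) = 0.351 + 0.019 = 0.370
H(X) = -[0.089·log₂(0.089) + 0.541·log₂(0.541) + 0.370·log₂(0.370)]
  = 0.3106 + 0.4795 + 0.5307 = 1.3208 bits

Marginal of Y (column sums):
  P(Y=0) = 0.030 + 0.055 + 0.351 = 0.436
  P(Y=1) = 0.059 + 0.486 + 0.019 = 0.564
H(X|Y) = Σ_y P(y)·H(X|Y=y):
  Y=0: P(Y=0) = 0.436, P(X|Y=0) = (15/218, 55/436, 351/436) → H(X|Y=0) = 0.8943
  Y=1: P(Y=1) = 0.564, P(X|Y=1) = (59/564, 81/94, 19/564) → H(X|Y=1) = 0.6905
H(X|Y) = 0.436·0.8943 + 0.564·0.6905 = 0.7794 bits

I(X;Y) = H(X) - H(X|Y) = 1.3208 - 0.7794 = 0.5414 bits

Cross-check via I(X;Y) = H(X) + H(Y) - H(X,Y): computing H(Y) from the column sums and H(X,Y) from the 6 cells in the same way gives H(Y) = 0.9881 bits and H(X,Y) = 1.7675 bits, so
I(X;Y) = 1.3208 + 0.9881 - 1.7675 = 0.5414 bits ✓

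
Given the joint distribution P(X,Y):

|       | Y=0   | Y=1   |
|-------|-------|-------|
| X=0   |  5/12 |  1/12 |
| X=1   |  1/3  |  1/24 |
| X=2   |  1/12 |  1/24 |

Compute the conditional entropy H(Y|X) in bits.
0.6285 bits

H(Y|X) = H(X,Y) - H(X)

H(X,Y) = -Σ_{x,y} P(x,y) log₂ P(x,y). Per-cell terms -P(x,y)·log₂P(x,y):
  X=0: 0.52626, 0.29875
  X=1: 0.52832, 0.19104
  X=2: 0.29875, 0.19104
Sum of the 6 terms: H(X,Y) = 2.03416 bits

Marginal of X (row sums):
  P(X=0) = 5/12 + 1/12 = 1/2
  P(X=1) = 1/3 + 1/24 = 3/8
  P(X=2) = 1/12 + 1/24 = 1/8
H(X) = -[(1/2)·log₂(1/2) + (3/8)·log₂(3/8) + (1/8)·log₂(1/8)]
  = 0.50000 + 0.53064 + 0.37500 = 1.40564 bits

H(Y|X) = H(X,Y) - H(X) = 2.03416 - 1.40564 = 0.6285 bits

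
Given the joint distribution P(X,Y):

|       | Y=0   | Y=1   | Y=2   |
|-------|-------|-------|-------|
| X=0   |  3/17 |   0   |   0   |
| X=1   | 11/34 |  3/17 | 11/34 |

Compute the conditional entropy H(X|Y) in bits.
0.4683 bits

H(X|Y) = H(X,Y) - H(Y)

H(X,Y) = -Σ_{x,y} P(x,y) log₂ P(x,y). Per-cell terms -P(x,y)·log₂P(x,y):
  X=0: 0.441618, 0.000000, 0.000000
  X=1: 0.526716, 0.441618, 0.526716
  (cells with P = 0 contribute 0)
Sum of the 6 terms: H(X,Y) = 1.93667 bits

Marginal of Y (column sums):
  P(Y=0) = 3/17 + 11/34 = 1/2
  P(Y=1) = 0 + 3/17 = 3/17
  P(Y=2) = 0 + 11/34 = 11/34
H(Y) = -[(1/2)·log₂(1/2) + (3/17)·log₂(3/17) + (11/34)·log₂(11/34)]
  = 0.500000 + 0.441618 + 0.526716 = 1.46833 bits

H(X|Y) = H(X,Y) - H(Y) = 1.93667 - 1.46833 = 0.4683 bits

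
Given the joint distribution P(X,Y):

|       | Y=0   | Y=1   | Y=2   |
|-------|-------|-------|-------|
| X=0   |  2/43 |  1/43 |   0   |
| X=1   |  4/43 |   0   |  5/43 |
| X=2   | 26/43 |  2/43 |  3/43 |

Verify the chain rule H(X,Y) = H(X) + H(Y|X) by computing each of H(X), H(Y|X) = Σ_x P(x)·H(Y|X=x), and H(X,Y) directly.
H(X) = 1.0806 bits, H(Y|X) = 0.8439 bits, H(X,Y) = 1.9245 bits

Marginal of X (row sums):
  P(X=0) = 2/43 + 1/43 + 0 = 3/43
  P(X=1) = 4/43 + 0 + 5/43 = 9/43
  P(X=2) = 26/43 + 2/43 + 3/43 = 31/43
H(X) = -[(3/43)·log₂(3/43) + (9/43)·log₂(9/43) + (31/43)·log₂(31/43)]
  = 0.26800 + 0.47226 + 0.34033 = 1.0806 bits

H(Y|X) = Σ_x P(x)·H(Y|X=x):
  X=0: P(X=0) = 3/43, P(Y|X=0) = (2/3, 1/3, 0) → H(Y|X=0) = 0.91830
  X=1: P(X=1) = 9/43, P(Y|X=1) = (4/9, 0, 5/9) → H(Y|X=1) = 0.99108
  X=2: P(X=2) = 31/43, P(Y|X=2) = (26/31, 2/31, 3/31) → H(Y|X=2) = 0.79399
H(Y|X) = (3/43)·0.91830 + (9/43)·0.99108 + (31/43)·0.79399 = 0.8439 bits

H(X,Y) = -Σ_{x,y} P(x,y) log₂ P(x,y). Per-cell terms -P(x,y)·log₂P(x,y):
  X=0: 0.20587, 0.12619, 0.00000
  X=1: 0.31872, 0.00000, 0.36097
  X=2: 0.43887, 0.20587, 0.26800
  (cells with P = 0 contribute 0)
Sum of the 9 terms: H(X,Y) = 1.9245 bits

Chain rule check:
  H(X) + H(Y|X) = 1.0806 + 0.8439 = 1.9245 bits
  H(X,Y) = 1.9245 bits
✓ Chain rule verified.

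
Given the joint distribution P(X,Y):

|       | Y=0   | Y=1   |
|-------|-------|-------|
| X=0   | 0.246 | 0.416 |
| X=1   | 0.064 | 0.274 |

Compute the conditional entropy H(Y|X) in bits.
0.8668 bits

H(Y|X) = H(X,Y) - H(X)

H(X,Y) = -Σ_{x,y} P(x,y) log₂ P(x,y). Per-cell terms -P(x,y)·log₂P(x,y):
  X=0: 0.4977, 0.5264
  X=1: 0.2538, 0.5118
Sum of the 4 terms: H(X,Y) = 1.7897 bits

Marginal of X (row sums):
  P(X=0) = 0.246 + 0.416 = 0.662
  P(X=1) = 0.064 + 0.274 = 0.338
H(X) = -[0.662·log₂(0.662) + 0.338·log₂(0.338)]
  = 0.3940 + 0.5289 = 0.9229 bits

H(Y|X) = H(X,Y) - H(X) = 1.7897 - 0.9229 = 0.8668 bits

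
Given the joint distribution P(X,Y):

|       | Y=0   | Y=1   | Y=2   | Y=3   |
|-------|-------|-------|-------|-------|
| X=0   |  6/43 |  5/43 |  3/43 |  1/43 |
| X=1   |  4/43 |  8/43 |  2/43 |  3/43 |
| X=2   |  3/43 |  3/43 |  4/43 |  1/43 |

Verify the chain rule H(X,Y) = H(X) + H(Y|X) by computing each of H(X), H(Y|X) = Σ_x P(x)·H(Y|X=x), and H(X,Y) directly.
H(X) = 1.5625 bits, H(Y|X) = 1.8141 bits, H(X,Y) = 3.3765 bits

Marginal of X (row sums):
  P(X=0) = 6/43 + 5/43 + 3/43 + 1/43 = 15/43
  P(X=1) = 4/43 + 8/43 + 2/43 + 3/43 = 17/43
  P(X=2) = 3/43 + 3/43 + 4/43 + 1/43 = 11/43
H(X) = -[(15/43)·log₂(15/43) + (17/43)·log₂(17/43) + (11/43)·log₂(11/43)]
  = 0.530014 + 0.529294 + 0.503143 = 1.5625 bits

H(Y|X) = Σ_x P(x)·H(Y|X=x):
  X=0: P(X=0) = 15/43, P(Y|X=0) = (2/5, 1/3, 1/5, 1/15) → H(Y|X=0) = 1.781937
  X=1: P(X=1) = 17/43, P(Y|X=1) = (4/17, 8/17, 2/17, 3/17) → H(Y|X=1) = 1.807764
  X=2: P(X=2) = 11/43, P(Y|X=2) = (3/11, 3/11, 4/11, 1/11) → H(Y|X=2) = 1.867634
H(Y|X) = (15/43)·1.781937 + (17/43)·1.807764 + (11/43)·1.867634 = 1.8141 bits

H(X,Y) = -Σ_{x,y} P(x,y) log₂ P(x,y). Per-cell terms -P(x,y)·log₂P(x,y):
  X=0: 0.396461, 0.360969, 0.267998, 0.126192
  X=1: 0.318722, 0.451398, 0.205873, 0.267998
  X=2: 0.267998, 0.267998, 0.318722, 0.126192
Sum of the 12 terms: H(X,Y) = 3.3765 bits

Chain rule check:
  H(X) + H(Y|X) = 1.5625 + 1.8141 = 3.3766 bits
  H(X,Y) = 3.3765 bits
✓ Chain rule verified (Δ = 0.0001 is 4-dp rounding noise: each of the three values was rounded independently).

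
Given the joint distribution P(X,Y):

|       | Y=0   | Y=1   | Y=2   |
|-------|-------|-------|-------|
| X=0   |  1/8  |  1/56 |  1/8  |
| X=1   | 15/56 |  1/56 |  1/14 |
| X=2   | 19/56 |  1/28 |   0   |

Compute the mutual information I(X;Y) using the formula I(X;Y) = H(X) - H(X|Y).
0.1935 bits

I(X;Y) = H(X) - H(X|Y)

Marginal of X (row sums):
  P(X=0) = 1/8 + 1/56 + 1/8 = 15/56
  P(X=1) = 15/56 + 1/56 + 1/14 = 5/14
  P(X=2) = 19/56 + 1/28 + 0 = 3/8
H(X) = -[(15/56)·log₂(15/56) + (5/14)·log₂(5/14) + (3/8)·log₂(3/8)]
  = 0.5091 + 0.5305 + 0.5306 = 1.5702 bits

Marginal of Y (column sums):
  P(Y=0) = 1/8 + 15/56 + 19/56 = 41/56
  P(Y=1) = 1/56 + 1/56 + 1/28 = 1/14
  P(Y=2) = 1/8 + 1/14 + 0 = 11/56
H(X|Y) = Σ_y P(y)·H(X|Y=y):
  Y=0: P(Y=0) = 41/56, P(X|Y=0) = (7/41, 15/41, 19/41) → H(X|Y=0) = 1.4803
  Y=1: P(Y=1) = 1/14, P(X|Y=1) = (1/4, 1/4, 1/2) → H(X|Y=1) = 1.5000
  Y=2: P(Y=2) = 11/56, P(X|Y=2) = (7/11, 4/11, 0) → H(X|Y=2) = 0.9457
H(X|Y) = (41/56)·1.4803 + (1/14)·1.5000 + (11/56)·0.9457 = 1.3767 bits

I(X;Y) = H(X) - H(X|Y) = 1.5702 - 1.3767 = 0.1935 bits

Cross-check via I(X;Y) = H(X) + H(Y) - H(X,Y): computing H(Y) from the column sums and H(X,Y) from the 9 cells in the same way gives H(Y) = 1.0625 bits and H(X,Y) = 2.4392 bits, so
I(X;Y) = 1.5702 + 1.0625 - 2.4392 = 0.1935 bits ✓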